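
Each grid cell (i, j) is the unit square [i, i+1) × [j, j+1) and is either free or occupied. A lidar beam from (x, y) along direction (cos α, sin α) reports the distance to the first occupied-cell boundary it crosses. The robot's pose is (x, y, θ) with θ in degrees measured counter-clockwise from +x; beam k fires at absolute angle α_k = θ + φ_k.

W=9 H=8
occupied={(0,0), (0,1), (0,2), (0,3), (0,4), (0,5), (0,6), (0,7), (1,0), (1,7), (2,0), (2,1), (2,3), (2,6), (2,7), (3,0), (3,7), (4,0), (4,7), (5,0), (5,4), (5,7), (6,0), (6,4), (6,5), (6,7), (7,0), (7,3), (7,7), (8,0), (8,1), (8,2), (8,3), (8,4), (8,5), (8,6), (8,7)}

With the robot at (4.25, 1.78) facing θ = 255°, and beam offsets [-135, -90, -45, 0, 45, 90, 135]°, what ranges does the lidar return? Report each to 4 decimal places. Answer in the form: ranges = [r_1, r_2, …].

ranges = [2.5000, 3.3646, 1.4434, 0.8075, 0.9007, 3.0137, 3.1754]

beam 1: φ=-135°, α=120°
  d=(-0.5000,0.8660)  start (4,1)  tX=0.5000 tY=0.2540  stride 1/|dx|=2.0000 1/|dy|=1.1547
    cross y-line → (4,2), t=0.2540
    cross x-line → (3,2), t=0.5000
    cross y-line → (3,3), t=1.4087
    cross x-line → (2,3), t=2.5000 (wall)
  → r_1 = 2.5000
beam 2: φ=-90°, α=165°
  d=(-0.9659,0.2588)  start (4,1)  tX=0.2588 tY=0.8500  stride 1/|dx|=1.0353 1/|dy|=3.8637
    cross x-line → (3,1), t=0.2588
    cross y-line → (3,2), t=0.8500
    cross x-line → (2,2), t=1.2941
    cross x-line → (1,2), t=2.3294
    cross x-line → (0,2), t=3.3646 (wall)
  → r_2 = 3.3646
beam 3: φ=-45°, α=210°
  d=(-0.8660,-0.5000)  start (4,1)  tX=0.2887 tY=1.5600  stride 1/|dx|=1.1547 1/|dy|=2.0000
    cross x-line → (3,1), t=0.2887
    cross x-line → (2,1), t=1.4434 (wall)
  → r_3 = 1.4434
beam 4: φ=0°, α=255°
  d=(-0.2588,-0.9659)  start (4,1)  tX=0.9659 tY=0.8075  stride 1/|dx|=3.8637 1/|dy|=1.0353
    cross y-line → (4,0), t=0.8075 (wall)
  → r_4 = 0.8075
beam 5: φ=45°, α=300°
  d=(0.5000,-0.8660)  start (4,1)  tX=1.5000 tY=0.9007  stride 1/|dx|=2.0000 1/|dy|=1.1547
    cross y-line → (4,0), t=0.9007 (wall)
  → r_5 = 0.9007
beam 6: φ=90°, α=345°
  d=(0.9659,-0.2588)  start (4,1)  tX=0.7765 tY=3.0137  stride 1/|dx|=1.0353 1/|dy|=3.8637
    cross x-line → (5,1), t=0.7765
    cross x-line → (6,1), t=1.8117
    cross x-line → (7,1), t=2.8470
    cross y-line → (7,0), t=3.0137 (wall)
  → r_6 = 3.0137
beam 7: φ=135°, α=30°
  d=(0.8660,0.5000)  start (4,1)  tX=0.8660 tY=0.4400  stride 1/|dx|=1.1547 1/|dy|=2.0000
    cross y-line → (4,2), t=0.4400
    cross x-line → (5,2), t=0.8660
    cross x-line → (6,2), t=2.0207
    cross y-line → (6,3), t=2.4400
    cross x-line → (7,3), t=3.1754 (wall)
  → r_7 = 3.1754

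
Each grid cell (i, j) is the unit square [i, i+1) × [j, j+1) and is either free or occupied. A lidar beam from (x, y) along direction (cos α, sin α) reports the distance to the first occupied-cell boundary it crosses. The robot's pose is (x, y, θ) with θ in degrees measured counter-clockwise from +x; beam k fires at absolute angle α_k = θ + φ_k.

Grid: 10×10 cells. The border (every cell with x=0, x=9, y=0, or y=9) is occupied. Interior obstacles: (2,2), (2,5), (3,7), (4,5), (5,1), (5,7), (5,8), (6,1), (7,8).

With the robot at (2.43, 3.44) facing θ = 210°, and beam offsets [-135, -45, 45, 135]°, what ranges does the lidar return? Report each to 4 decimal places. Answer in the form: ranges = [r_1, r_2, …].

ranges = [1.6150, 1.4804, 0.4555, 6.8018]

beam 1: φ=-135°, α=75°
  d=(0.2588,0.9659)  start (2,3)  tX=2.2023 tY=0.5798  stride 1/|dx|=3.8637 1/|dy|=1.0353
    cross y-line → (2,4), t=0.5798
    cross y-line → (2,5), t=1.6150 (wall)
  → r_1 = 1.6150
beam 2: φ=-45°, α=165°
  d=(-0.9659,0.2588)  start (2,3)  tX=0.4452 tY=2.1637  stride 1/|dx|=1.0353 1/|dy|=3.8637
    cross x-line → (1,3), t=0.4452
    cross x-line → (0,3), t=1.4804 (wall)
  → r_2 = 1.4804
beam 3: φ=45°, α=255°
  d=(-0.2588,-0.9659)  start (2,3)  tX=1.6614 tY=0.4555  stride 1/|dx|=3.8637 1/|dy|=1.0353
    cross y-line → (2,2), t=0.4555 (wall)
  → r_3 = 0.4555
beam 4: φ=135°, α=345°
  d=(0.9659,-0.2588)  start (2,3)  tX=0.5901 tY=1.7000  stride 1/|dx|=1.0353 1/|dy|=3.8637
    cross x-line → (3,3), t=0.5901
    cross x-line → (4,3), t=1.6254
    cross y-line → (4,2), t=1.7000
    cross x-line → (5,2), t=2.6607
    cross x-line → (6,2), t=3.6959
    cross x-line → (7,2), t=4.7312
    cross y-line → (7,1), t=5.5637
    cross x-line → (8,1), t=5.7665
    cross x-line → (9,1), t=6.8018 (wall)
  → r_4 = 6.8018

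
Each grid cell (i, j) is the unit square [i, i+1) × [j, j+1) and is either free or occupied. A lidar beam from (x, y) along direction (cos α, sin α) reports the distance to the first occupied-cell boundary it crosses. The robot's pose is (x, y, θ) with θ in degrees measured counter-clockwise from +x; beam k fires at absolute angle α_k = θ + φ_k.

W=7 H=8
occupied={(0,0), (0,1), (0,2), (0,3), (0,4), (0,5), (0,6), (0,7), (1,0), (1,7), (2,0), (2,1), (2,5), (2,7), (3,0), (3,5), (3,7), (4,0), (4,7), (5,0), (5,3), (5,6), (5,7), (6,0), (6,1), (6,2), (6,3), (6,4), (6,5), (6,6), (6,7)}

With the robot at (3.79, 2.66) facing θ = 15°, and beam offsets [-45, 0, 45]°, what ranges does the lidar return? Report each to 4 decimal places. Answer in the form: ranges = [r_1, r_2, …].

ranges = [2.5519, 1.3137, 3.8567]

beam 1: φ=-45°, α=330°
  d=(0.8660,-0.5000)  start (3,2)  tX=0.2425 tY=1.3200  stride 1/|dx|=1.1547 1/|dy|=2.0000
    cross x-line → (4,2), t=0.2425
    cross y-line → (4,1), t=1.3200
    cross x-line → (5,1), t=1.3972
    cross x-line → (6,1), t=2.5519 (wall)
  → r_1 = 2.5519
beam 2: φ=0°, α=15°
  d=(0.9659,0.2588)  start (3,2)  tX=0.2174 tY=1.3137  stride 1/|dx|=1.0353 1/|dy|=3.8637
    cross x-line → (4,2), t=0.2174
    cross x-line → (5,2), t=1.2527
    cross y-line → (5,3), t=1.3137 (wall)
  → r_2 = 1.3137
beam 3: φ=45°, α=60°
  d=(0.5000,0.8660)  start (3,2)  tX=0.4200 tY=0.3926  stride 1/|dx|=2.0000 1/|dy|=1.1547
    cross y-line → (3,3), t=0.3926
    cross x-line → (4,3), t=0.4200
    cross y-line → (4,4), t=1.5473
    cross x-line → (5,4), t=2.4200
    cross y-line → (5,5), t=2.7020
    cross y-line → (5,6), t=3.8567 (wall)
  → r_3 = 3.8567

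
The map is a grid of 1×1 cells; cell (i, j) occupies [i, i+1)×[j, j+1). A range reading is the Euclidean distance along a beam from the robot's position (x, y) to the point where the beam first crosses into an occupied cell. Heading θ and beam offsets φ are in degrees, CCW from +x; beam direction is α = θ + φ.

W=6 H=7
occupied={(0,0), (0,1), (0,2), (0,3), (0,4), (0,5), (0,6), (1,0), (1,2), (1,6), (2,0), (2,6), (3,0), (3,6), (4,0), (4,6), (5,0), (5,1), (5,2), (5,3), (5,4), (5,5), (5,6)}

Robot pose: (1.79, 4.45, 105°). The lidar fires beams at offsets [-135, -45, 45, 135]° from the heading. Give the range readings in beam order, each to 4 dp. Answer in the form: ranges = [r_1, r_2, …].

ranges = [3.7066, 1.7898, 0.9122, 1.5800]

beam 1: φ=-135°, α=330°
  cosα=0.8660 sinα=-0.5000 | (1,4) | tMaxX 0.2425 tMaxY 0.9000 | tΔX 1.1547 tΔY 2.0000
    t=0.2425 [x] (2,4)
    t=0.9000 [y] (2,3)
    t=1.3972 [x] (3,3)
    t=2.5519 [x] (4,3)
    t=2.9000 [y] (4,2)
    t=3.7066 [x] (5,2) — stop
  → r_1 = 3.7066
beam 2: φ=-45°, α=60°
  cosα=0.5000 sinα=0.8660 | (1,4) | tMaxX 0.4200 tMaxY 0.6351 | tΔX 2.0000 tΔY 1.1547
    t=0.4200 [x] (2,4)
    t=0.6351 [y] (2,5)
    t=1.7898 [y] (2,6) — stop
  → r_2 = 1.7898
beam 3: φ=45°, α=150°
  cosα=-0.8660 sinα=0.5000 | (1,4) | tMaxX 0.9122 tMaxY 1.1000 | tΔX 1.1547 tΔY 2.0000
    t=0.9122 [x] (0,4) — stop
  → r_3 = 0.9122
beam 4: φ=135°, α=240°
  cosα=-0.5000 sinα=-0.8660 | (1,4) | tMaxX 1.5800 tMaxY 0.5196 | tΔX 2.0000 tΔY 1.1547
    t=0.5196 [y] (1,3)
    t=1.5800 [x] (0,3) — stop
  → r_4 = 1.5800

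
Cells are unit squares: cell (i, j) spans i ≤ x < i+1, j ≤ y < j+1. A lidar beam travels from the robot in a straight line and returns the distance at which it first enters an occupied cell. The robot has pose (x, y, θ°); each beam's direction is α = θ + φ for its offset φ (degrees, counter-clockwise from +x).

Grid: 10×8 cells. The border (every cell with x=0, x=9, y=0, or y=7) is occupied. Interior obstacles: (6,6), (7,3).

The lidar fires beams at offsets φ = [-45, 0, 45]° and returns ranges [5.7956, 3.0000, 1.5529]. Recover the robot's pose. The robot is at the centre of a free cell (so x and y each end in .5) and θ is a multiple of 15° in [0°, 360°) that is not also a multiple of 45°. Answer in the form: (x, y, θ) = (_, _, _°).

Enumerate (i+0.5, j+0.5, θ) over the 46 free cells and 16 admissible headings. For each, cast all 3 beams and compare to the given ranges.
  (7.5, 1.5, 345°): beam 1 = 0.5774 ≠ 5.7956 ✗
  (2.5, 1.5, 300°): beam 1 = 0.5176 ≠ 5.7956 ✗
  (5.5, 5.5, 60°): beam 1 = 3.6235 ≠ 5.7956 ✗
  …
  (1.5, 5.5, 30°): r_1=5.7956, r_2=3.0000, r_3=1.5529 — all match ✓
No second candidate reproduces the full scan.

(x, y, θ) = (1.5, 5.5, 30°)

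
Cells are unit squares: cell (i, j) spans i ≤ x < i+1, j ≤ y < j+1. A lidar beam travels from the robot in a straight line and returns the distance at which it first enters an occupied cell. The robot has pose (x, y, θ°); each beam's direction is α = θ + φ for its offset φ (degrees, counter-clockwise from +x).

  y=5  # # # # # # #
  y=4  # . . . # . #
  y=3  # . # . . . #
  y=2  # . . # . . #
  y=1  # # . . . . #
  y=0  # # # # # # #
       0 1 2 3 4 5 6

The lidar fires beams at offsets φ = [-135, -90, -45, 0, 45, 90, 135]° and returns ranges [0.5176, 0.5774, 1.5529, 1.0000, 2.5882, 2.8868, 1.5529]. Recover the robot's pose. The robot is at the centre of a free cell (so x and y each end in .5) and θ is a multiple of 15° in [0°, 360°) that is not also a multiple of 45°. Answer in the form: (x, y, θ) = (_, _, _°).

Candidates: 16 free-cell centres × 16 headings = 256 poses. Raycast each; keep the one whose scan matches to 4 dp.
  (3.5, 4.5, 240°): beam 2 = 1.0000 ≠ 0.5774 ✗
  (5.5, 3.5, 105°): beam 1 = 0.5774 ≠ 0.5176 ✗
  (3.5, 4.5, 210°): beam 3 = 1.9319 ≠ 1.5529 ✗
  (5.5, 4.5, 120°): beam 3 = 0.5176 ≠ 1.5529 ✗
  …
  (4.5, 3.5, 210°): r_1=0.5176, r_2=0.5774, r_3=1.5529, r_4=1.0000, r_5=2.5882, r_6=2.8868, r_7=1.5529 — all match ✓
Only this pose fits every beam.

(x, y, θ) = (4.5, 3.5, 210°)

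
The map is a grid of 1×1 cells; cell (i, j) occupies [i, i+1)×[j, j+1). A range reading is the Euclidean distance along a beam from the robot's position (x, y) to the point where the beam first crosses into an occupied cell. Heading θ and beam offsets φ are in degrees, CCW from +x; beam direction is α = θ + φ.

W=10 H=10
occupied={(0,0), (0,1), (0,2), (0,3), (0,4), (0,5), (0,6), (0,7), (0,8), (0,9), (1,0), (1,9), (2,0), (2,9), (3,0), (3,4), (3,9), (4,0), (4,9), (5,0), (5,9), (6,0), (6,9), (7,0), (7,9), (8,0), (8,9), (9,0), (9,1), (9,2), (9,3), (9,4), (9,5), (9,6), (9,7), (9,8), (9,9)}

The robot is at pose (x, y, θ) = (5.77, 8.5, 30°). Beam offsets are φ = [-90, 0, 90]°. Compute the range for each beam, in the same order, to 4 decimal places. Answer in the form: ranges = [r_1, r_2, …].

beam 1: φ=-90°, α=300°
  dir = (cos 300°, sin 300°) = (0.5000, -0.8660); from cell (5,8)
  next x-line at t=0.4600, next y-line at t=0.5774; Δt_x=2.0000, Δt_y=1.1547
    x: enter (6,8) at t=0.4600
    y: enter (6,7) at t=0.5774
    y: enter (6,6) at t=1.7321
    x: enter (7,6) at t=2.4600
    y: enter (7,5) at t=2.8868
    y: enter (7,4) at t=4.0415
    x: enter (8,4) at t=4.4600
    y: enter (8,3) at t=5.1962
    y: enter (8,2) at t=6.3509
    x: enter (9,2) at t=6.4600 ← occupied
  → r_1 = 6.4600
beam 2: φ=0°, α=30°
  dir = (cos 30°, sin 30°) = (0.8660, 0.5000); from cell (5,8)
  next x-line at t=0.2656, next y-line at t=1.0000; Δt_x=1.1547, Δt_y=2.0000
    x: enter (6,8) at t=0.2656
    y: enter (6,9) at t=1.0000 ← occupied
  → r_2 = 1.0000
beam 3: φ=90°, α=120°
  dir = (cos 120°, sin 120°) = (-0.5000, 0.8660); from cell (5,8)
  next x-line at t=1.5400, next y-line at t=0.5774; Δt_x=2.0000, Δt_y=1.1547
    y: enter (5,9) at t=0.5774 ← occupied
  → r_3 = 0.5774

ranges = [6.4600, 1.0000, 0.5774]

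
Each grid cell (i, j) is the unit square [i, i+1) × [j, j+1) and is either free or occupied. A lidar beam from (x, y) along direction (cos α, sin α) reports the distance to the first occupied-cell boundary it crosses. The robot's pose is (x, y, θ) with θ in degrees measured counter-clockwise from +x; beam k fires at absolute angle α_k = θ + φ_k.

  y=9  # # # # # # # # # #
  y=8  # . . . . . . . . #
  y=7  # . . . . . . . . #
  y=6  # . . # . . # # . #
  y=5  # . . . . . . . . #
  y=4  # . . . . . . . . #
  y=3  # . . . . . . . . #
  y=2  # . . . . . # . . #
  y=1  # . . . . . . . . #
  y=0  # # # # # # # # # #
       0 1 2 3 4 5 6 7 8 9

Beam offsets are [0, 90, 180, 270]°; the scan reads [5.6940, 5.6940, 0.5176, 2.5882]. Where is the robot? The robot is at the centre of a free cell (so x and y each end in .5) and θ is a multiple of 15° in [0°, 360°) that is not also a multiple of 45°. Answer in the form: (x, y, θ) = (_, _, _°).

The pose lattice has 60·16 = 960 candidates. Test each by forward raycasting.
  (3.5, 5.5, 255°): beam 1 = 4.6587 ≠ 5.6940 ✗
  (8.5, 5.5, 255°): beam 1 = 4.6587 ≠ 5.6940 ✗
  (2.5, 7.5, 300°): beam 1 = 1.0000 ≠ 5.6940 ✗
  (4.5, 5.5, 195°): beam 1 = 3.6235 ≠ 5.6940 ✗
  (1.5, 7.5, 60°): beam 1 = 1.7321 ≠ 5.6940 ✗
  …
  (6.5, 3.5, 105°): r_1=5.6940, r_2=5.6940, r_3=0.5176, r_4=2.5882 — all match ✓
No second candidate reproduces the full scan.

(x, y, θ) = (6.5, 3.5, 105°)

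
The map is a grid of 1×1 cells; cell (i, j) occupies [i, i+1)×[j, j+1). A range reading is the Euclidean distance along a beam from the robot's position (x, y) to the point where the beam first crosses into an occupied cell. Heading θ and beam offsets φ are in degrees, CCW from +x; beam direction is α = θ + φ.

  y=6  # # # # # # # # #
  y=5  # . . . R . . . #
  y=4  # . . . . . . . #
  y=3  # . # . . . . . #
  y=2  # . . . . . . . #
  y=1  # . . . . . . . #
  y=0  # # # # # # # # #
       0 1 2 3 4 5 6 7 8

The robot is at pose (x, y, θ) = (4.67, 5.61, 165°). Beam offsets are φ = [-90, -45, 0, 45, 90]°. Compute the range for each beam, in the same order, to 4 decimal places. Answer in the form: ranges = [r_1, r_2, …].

ranges = [0.4038, 0.4503, 1.5068, 4.2378, 4.7726]

beam 1: φ=-90°, α=75°
  dir = (cos 75°, sin 75°) = (0.2588, 0.9659); from cell (4,5)
  next x-line at t=1.2750, next y-line at t=0.4038; Δt_x=3.8637, Δt_y=1.0353
    y: enter (4,6) at t=0.4038 ← occupied
  → r_1 = 0.4038
beam 2: φ=-45°, α=120°
  dir = (cos 120°, sin 120°) = (-0.5000, 0.8660); from cell (4,5)
  next x-line at t=1.3400, next y-line at t=0.4503; Δt_x=2.0000, Δt_y=1.1547
    y: enter (4,6) at t=0.4503 ← occupied
  → r_2 = 0.4503
beam 3: φ=0°, α=165°
  dir = (cos 165°, sin 165°) = (-0.9659, 0.2588); from cell (4,5)
  next x-line at t=0.6936, next y-line at t=1.5068; Δt_x=1.0353, Δt_y=3.8637
    x: enter (3,5) at t=0.6936
    y: enter (3,6) at t=1.5068 ← occupied
  → r_3 = 1.5068
beam 4: φ=45°, α=210°
  dir = (cos 210°, sin 210°) = (-0.8660, -0.5000); from cell (4,5)
  next x-line at t=0.7736, next y-line at t=1.2200; Δt_x=1.1547, Δt_y=2.0000
    x: enter (3,5) at t=0.7736
    y: enter (3,4) at t=1.2200
    x: enter (2,4) at t=1.9283
    x: enter (1,4) at t=3.0831
    y: enter (1,3) at t=3.2200
    x: enter (0,3) at t=4.2378 ← occupied
  → r_4 = 4.2378
beam 5: φ=90°, α=255°
  dir = (cos 255°, sin 255°) = (-0.2588, -0.9659); from cell (4,5)
  next x-line at t=2.5887, next y-line at t=0.6315; Δt_x=3.8637, Δt_y=1.0353
    y: enter (4,4) at t=0.6315
    y: enter (4,3) at t=1.6668
    x: enter (3,3) at t=2.5887
    y: enter (3,2) at t=2.7021
    y: enter (3,1) at t=3.7373
    y: enter (3,0) at t=4.7726 ← occupied
  → r_5 = 4.7726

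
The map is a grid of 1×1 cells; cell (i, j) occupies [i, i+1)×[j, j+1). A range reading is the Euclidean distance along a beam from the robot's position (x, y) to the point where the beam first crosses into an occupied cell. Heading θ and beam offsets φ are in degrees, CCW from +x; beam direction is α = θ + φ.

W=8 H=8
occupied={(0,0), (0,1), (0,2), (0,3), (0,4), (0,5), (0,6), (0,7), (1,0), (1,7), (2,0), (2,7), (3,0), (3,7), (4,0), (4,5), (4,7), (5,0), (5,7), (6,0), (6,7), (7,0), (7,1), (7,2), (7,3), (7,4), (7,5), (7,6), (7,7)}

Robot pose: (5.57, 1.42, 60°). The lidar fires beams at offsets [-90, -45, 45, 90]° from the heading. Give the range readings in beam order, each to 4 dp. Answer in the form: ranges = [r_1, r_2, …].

ranges = [0.8400, 1.4804, 3.7063, 5.2770]

beam 1: φ=-90°, α=330°
  dir = (cos 330°, sin 330°) = (0.8660, -0.5000); from cell (5,1)
  next x-line at t=0.4965, next y-line at t=0.8400; Δt_x=1.1547, Δt_y=2.0000
    x: enter (6,1) at t=0.4965
    y: enter (6,0) at t=0.8400 ← occupied
  → r_1 = 0.8400
beam 2: φ=-45°, α=15°
  dir = (cos 15°, sin 15°) = (0.9659, 0.2588); from cell (5,1)
  next x-line at t=0.4452, next y-line at t=2.2409; Δt_x=1.0353, Δt_y=3.8637
    x: enter (6,1) at t=0.4452
    x: enter (7,1) at t=1.4804 ← occupied
  → r_2 = 1.4804
beam 3: φ=45°, α=105°
  dir = (cos 105°, sin 105°) = (-0.2588, 0.9659); from cell (5,1)
  next x-line at t=2.2023, next y-line at t=0.6005; Δt_x=3.8637, Δt_y=1.0353
    y: enter (5,2) at t=0.6005
    y: enter (5,3) at t=1.6357
    x: enter (4,3) at t=2.2023
    y: enter (4,4) at t=2.6710
    y: enter (4,5) at t=3.7063 ← occupied
  → r_3 = 3.7063
beam 4: φ=90°, α=150°
  dir = (cos 150°, sin 150°) = (-0.8660, 0.5000); from cell (5,1)
  next x-line at t=0.6582, next y-line at t=1.1600; Δt_x=1.1547, Δt_y=2.0000
    x: enter (4,1) at t=0.6582
    y: enter (4,2) at t=1.1600
    x: enter (3,2) at t=1.8129
    x: enter (2,2) at t=2.9676
    y: enter (2,3) at t=3.1600
    x: enter (1,3) at t=4.1223
    y: enter (1,4) at t=5.1600
    x: enter (0,4) at t=5.2770 ← occupied
  → r_4 = 5.2770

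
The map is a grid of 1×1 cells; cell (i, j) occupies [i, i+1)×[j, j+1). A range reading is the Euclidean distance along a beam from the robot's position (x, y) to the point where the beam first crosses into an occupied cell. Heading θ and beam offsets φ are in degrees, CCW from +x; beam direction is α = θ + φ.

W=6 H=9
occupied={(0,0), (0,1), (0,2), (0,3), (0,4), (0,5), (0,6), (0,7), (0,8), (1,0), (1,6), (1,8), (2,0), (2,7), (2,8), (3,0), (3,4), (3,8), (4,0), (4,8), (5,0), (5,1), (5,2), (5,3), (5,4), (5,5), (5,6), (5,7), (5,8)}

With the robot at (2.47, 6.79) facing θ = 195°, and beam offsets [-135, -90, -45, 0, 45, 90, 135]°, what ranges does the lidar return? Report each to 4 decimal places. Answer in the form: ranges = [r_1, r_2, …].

ranges = [0.2425, 0.2174, 0.4200, 0.4866, 2.9400, 2.0478, 2.9214]

beam 1: φ=-135°, α=60°
  cosα=0.5000 sinα=0.8660 | (2,6) | tMaxX 1.0600 tMaxY 0.2425 | tΔX 2.0000 tΔY 1.1547
    t=0.2425 [y] (2,7) — stop
  → r_1 = 0.2425
beam 2: φ=-90°, α=105°
  cosα=-0.2588 sinα=0.9659 | (2,6) | tMaxX 1.8159 tMaxY 0.2174 | tΔX 3.8637 tΔY 1.0353
    t=0.2174 [y] (2,7) — stop
  → r_2 = 0.2174
beam 3: φ=-45°, α=150°
  cosα=-0.8660 sinα=0.5000 | (2,6) | tMaxX 0.5427 tMaxY 0.4200 | tΔX 1.1547 tΔY 2.0000
    t=0.4200 [y] (2,7) — stop
  → r_3 = 0.4200
beam 4: φ=0°, α=195°
  cosα=-0.9659 sinα=-0.2588 | (2,6) | tMaxX 0.4866 tMaxY 3.0523 | tΔX 1.0353 tΔY 3.8637
    t=0.4866 [x] (1,6) — stop
  → r_4 = 0.4866
beam 5: φ=45°, α=240°
  cosα=-0.5000 sinα=-0.8660 | (2,6) | tMaxX 0.9400 tMaxY 0.9122 | tΔX 2.0000 tΔY 1.1547
    t=0.9122 [y] (2,5)
    t=0.9400 [x] (1,5)
    t=2.0669 [y] (1,4)
    t=2.9400 [x] (0,4) — stop
  → r_5 = 2.9400
beam 6: φ=90°, α=285°
  cosα=0.2588 sinα=-0.9659 | (2,6) | tMaxX 2.0478 tMaxY 0.8179 | tΔX 3.8637 tΔY 1.0353
    t=0.8179 [y] (2,5)
    t=1.8531 [y] (2,4)
    t=2.0478 [x] (3,4) — stop
  → r_6 = 2.0478
beam 7: φ=135°, α=330°
  cosα=0.8660 sinα=-0.5000 | (2,6) | tMaxX 0.6120 tMaxY 1.5800 | tΔX 1.1547 tΔY 2.0000
    t=0.6120 [x] (3,6)
    t=1.5800 [y] (3,5)
    t=1.7667 [x] (4,5)
    t=2.9214 [x] (5,5) — stop
  → r_7 = 2.9214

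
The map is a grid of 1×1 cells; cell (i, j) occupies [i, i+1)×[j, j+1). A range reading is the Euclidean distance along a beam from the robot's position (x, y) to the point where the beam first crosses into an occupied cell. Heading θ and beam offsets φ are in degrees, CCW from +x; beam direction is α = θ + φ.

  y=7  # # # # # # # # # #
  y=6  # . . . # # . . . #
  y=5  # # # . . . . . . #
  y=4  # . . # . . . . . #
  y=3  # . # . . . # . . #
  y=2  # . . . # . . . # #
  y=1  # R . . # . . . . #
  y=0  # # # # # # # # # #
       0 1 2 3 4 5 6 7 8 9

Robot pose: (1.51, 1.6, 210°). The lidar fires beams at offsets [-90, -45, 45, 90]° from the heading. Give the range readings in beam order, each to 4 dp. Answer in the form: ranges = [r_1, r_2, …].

ranges = [1.0200, 0.5280, 0.6212, 0.6928]

beam 1: φ=-90°, α=120°
  dir = (cos 120°, sin 120°) = (-0.5000, 0.8660); from cell (1,1)
  next x-line at t=1.0200, next y-line at t=0.4619; Δt_x=2.0000, Δt_y=1.1547
    y: enter (1,2) at t=0.4619
    x: enter (0,2) at t=1.0200 ← occupied
  → r_1 = 1.0200
beam 2: φ=-45°, α=165°
  dir = (cos 165°, sin 165°) = (-0.9659, 0.2588); from cell (1,1)
  next x-line at t=0.5280, next y-line at t=1.5455; Δt_x=1.0353, Δt_y=3.8637
    x: enter (0,1) at t=0.5280 ← occupied
  → r_2 = 0.5280
beam 3: φ=45°, α=255°
  dir = (cos 255°, sin 255°) = (-0.2588, -0.9659); from cell (1,1)
  next x-line at t=1.9705, next y-line at t=0.6212; Δt_x=3.8637, Δt_y=1.0353
    y: enter (1,0) at t=0.6212 ← occupied
  → r_3 = 0.6212
beam 4: φ=90°, α=300°
  dir = (cos 300°, sin 300°) = (0.5000, -0.8660); from cell (1,1)
  next x-line at t=0.9800, next y-line at t=0.6928; Δt_x=2.0000, Δt_y=1.1547
    y: enter (1,0) at t=0.6928 ← occupied
  → r_4 = 0.6928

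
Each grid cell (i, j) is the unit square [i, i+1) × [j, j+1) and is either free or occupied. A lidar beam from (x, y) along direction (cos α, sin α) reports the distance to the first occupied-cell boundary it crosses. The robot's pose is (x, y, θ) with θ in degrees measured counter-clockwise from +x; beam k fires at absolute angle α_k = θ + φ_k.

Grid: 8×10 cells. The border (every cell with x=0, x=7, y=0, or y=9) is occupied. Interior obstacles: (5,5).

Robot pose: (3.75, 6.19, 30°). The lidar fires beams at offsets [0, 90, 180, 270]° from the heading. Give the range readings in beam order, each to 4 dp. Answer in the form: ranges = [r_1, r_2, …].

beam 1: φ=0°, α=30°
  direction (0.8660, 0.5000); cell (3,6); t to first gridline: x 0.2887, y 1.6200 (then +1.1547 / +2.0000)
    (4,6) via x @ 0.2887
    (5,6) via x @ 1.4434
    (5,7) via y @ 1.6200
    (6,7) via x @ 2.5981
    (6,8) via y @ 3.6200
    (7,8) via x @ 3.7528  # hit
  → r_1 = 3.7528
beam 2: φ=90°, α=120°
  direction (-0.5000, 0.8660); cell (3,6); t to first gridline: x 1.5000, y 0.9353 (then +2.0000 / +1.1547)
    (3,7) via y @ 0.9353
    (2,7) via x @ 1.5000
    (2,8) via y @ 2.0900
    (2,9) via y @ 3.2447  # hit
  → r_2 = 3.2447
beam 3: φ=180°, α=210°
  direction (-0.8660, -0.5000); cell (3,6); t to first gridline: x 0.8660, y 0.3800 (then +1.1547 / +2.0000)
    (3,5) via y @ 0.3800
    (2,5) via x @ 0.8660
    (1,5) via x @ 2.0207
    (1,4) via y @ 2.3800
    (0,4) via x @ 3.1754  # hit
  → r_3 = 3.1754
beam 4: φ=270°, α=300°
  direction (0.5000, -0.8660); cell (3,6); t to first gridline: x 0.5000, y 0.2194 (then +2.0000 / +1.1547)
    (3,5) via y @ 0.2194
    (4,5) via x @ 0.5000
    (4,4) via y @ 1.3741
    (5,4) via x @ 2.5000
    (5,3) via y @ 2.5288
    (5,2) via y @ 3.6835
    (6,2) via x @ 4.5000
    (6,1) via y @ 4.8382
    (6,0) via y @ 5.9929  # hit
  → r_4 = 5.9929

ranges = [3.7528, 3.2447, 3.1754, 5.9929]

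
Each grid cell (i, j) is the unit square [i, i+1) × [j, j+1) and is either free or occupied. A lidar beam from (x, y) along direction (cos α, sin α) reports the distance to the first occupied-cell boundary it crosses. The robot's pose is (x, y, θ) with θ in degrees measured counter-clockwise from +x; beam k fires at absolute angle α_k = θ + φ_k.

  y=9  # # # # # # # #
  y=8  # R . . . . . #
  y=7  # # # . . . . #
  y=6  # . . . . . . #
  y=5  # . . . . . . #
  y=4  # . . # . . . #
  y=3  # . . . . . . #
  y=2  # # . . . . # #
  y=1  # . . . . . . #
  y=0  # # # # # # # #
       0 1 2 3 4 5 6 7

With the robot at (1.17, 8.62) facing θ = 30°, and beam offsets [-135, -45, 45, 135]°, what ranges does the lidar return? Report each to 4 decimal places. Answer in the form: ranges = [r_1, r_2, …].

ranges = [0.6419, 6.0357, 0.3934, 0.1760]

beam 1: φ=-135°, α=255°
  cosα=-0.2588 sinα=-0.9659 | (1,8) | tMaxX 0.6568 tMaxY 0.6419 | tΔX 3.8637 tΔY 1.0353
    t=0.6419 [y] (1,7) — stop
  → r_1 = 0.6419
beam 2: φ=-45°, α=345°
  cosα=0.9659 sinα=-0.2588 | (1,8) | tMaxX 0.8593 tMaxY 2.3955 | tΔX 1.0353 tΔY 3.8637
    t=0.8593 [x] (2,8)
    t=1.8946 [x] (3,8)
    t=2.3955 [y] (3,7)
    t=2.9298 [x] (4,7)
    t=3.9651 [x] (5,7)
    t=5.0004 [x] (6,7)
    t=6.0357 [x] (7,7) — stop
  → r_2 = 6.0357
beam 3: φ=45°, α=75°
  cosα=0.2588 sinα=0.9659 | (1,8) | tMaxX 3.2069 tMaxY 0.3934 | tΔX 3.8637 tΔY 1.0353
    t=0.3934 [y] (1,9) — stop
  → r_3 = 0.3934
beam 4: φ=135°, α=165°
  cosα=-0.9659 sinα=0.2588 | (1,8) | tMaxX 0.1760 tMaxY 1.4682 | tΔX 1.0353 tΔY 3.8637
    t=0.1760 [x] (0,8) — stop
  → r_4 = 0.1760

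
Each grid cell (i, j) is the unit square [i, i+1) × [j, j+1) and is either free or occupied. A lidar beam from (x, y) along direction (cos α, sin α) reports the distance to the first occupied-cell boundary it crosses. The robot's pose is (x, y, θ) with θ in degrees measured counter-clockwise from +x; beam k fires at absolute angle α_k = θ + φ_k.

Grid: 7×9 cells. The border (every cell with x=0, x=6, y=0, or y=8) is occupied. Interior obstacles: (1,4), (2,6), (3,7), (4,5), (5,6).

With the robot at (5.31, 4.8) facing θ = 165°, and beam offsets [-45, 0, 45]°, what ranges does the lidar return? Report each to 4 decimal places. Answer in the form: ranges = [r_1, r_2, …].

beam 1: φ=-45°, α=120°
  dir = (cos 120°, sin 120°) = (-0.5000, 0.8660); from cell (5,4)
  next x-line at t=0.6200, next y-line at t=0.2309; Δt_x=2.0000, Δt_y=1.1547
    y: enter (5,5) at t=0.2309
    x: enter (4,5) at t=0.6200 ← occupied
  → r_1 = 0.6200
beam 2: φ=0°, α=165°
  dir = (cos 165°, sin 165°) = (-0.9659, 0.2588); from cell (5,4)
  next x-line at t=0.3209, next y-line at t=0.7727; Δt_x=1.0353, Δt_y=3.8637
    x: enter (4,4) at t=0.3209
    y: enter (4,5) at t=0.7727 ← occupied
  → r_2 = 0.7727
beam 3: φ=45°, α=210°
  dir = (cos 210°, sin 210°) = (-0.8660, -0.5000); from cell (5,4)
  next x-line at t=0.3580, next y-line at t=1.6000; Δt_x=1.1547, Δt_y=2.0000
    x: enter (4,4) at t=0.3580
    x: enter (3,4) at t=1.5127
    y: enter (3,3) at t=1.6000
    x: enter (2,3) at t=2.6674
    y: enter (2,2) at t=3.6000
    x: enter (1,2) at t=3.8221
    x: enter (0,2) at t=4.9768 ← occupied
  → r_3 = 4.9768

ranges = [0.6200, 0.7727, 4.9768]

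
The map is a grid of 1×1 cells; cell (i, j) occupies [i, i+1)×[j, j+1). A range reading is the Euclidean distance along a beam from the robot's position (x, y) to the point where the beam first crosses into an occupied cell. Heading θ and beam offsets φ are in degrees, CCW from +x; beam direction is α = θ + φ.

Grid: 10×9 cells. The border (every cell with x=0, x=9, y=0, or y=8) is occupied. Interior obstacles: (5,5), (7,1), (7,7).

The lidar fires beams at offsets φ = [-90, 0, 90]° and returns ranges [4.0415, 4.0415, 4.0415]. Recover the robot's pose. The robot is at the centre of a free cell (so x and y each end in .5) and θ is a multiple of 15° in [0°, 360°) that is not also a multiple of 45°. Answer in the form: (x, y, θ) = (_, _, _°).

(x, y, θ) = (4.5, 4.5, 210°)

Enumerate (i+0.5, j+0.5, θ) over the 53 free cells and 16 admissible headings. For each, cast all 3 beams and compare to the given ranges.
  (5.5, 7.5, 60°): beam 2 = 0.5774 ≠ 4.0415 ✗
  (7.5, 6.5, 120°): beam 1 = 1.7321 ≠ 4.0415 ✗
  (8.5, 1.5, 345°): beam 1 = 0.5176 ≠ 4.0415 ✗
  …
  (4.5, 4.5, 210°): r_1=4.0415, r_2=4.0415, r_3=4.0415 — all match ✓
Only this pose fits every beam.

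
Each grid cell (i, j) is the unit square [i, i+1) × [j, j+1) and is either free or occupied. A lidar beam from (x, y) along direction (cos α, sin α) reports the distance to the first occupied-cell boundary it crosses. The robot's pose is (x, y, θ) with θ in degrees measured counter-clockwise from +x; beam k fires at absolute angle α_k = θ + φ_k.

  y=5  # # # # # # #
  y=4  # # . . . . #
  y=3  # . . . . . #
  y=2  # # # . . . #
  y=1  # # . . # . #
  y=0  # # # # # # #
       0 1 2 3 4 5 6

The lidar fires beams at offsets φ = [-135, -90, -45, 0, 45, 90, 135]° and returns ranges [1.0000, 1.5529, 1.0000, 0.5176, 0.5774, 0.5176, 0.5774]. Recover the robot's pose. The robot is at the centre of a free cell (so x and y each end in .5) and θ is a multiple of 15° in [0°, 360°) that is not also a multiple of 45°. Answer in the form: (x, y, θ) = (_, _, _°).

(x, y, θ) = (3.5, 1.5, 255°)

The pose lattice has 15·16 = 240 candidates. Test each by forward raycasting.
  (2.5, 3.5, 120°): beam 1 = 3.6235 ≠ 1.0000 ✗
  (5.5, 1.5, 30°): beam 1 = 0.5176 ≠ 1.0000 ✗
  (4.5, 2.5, 255°): beam 1 = 2.8868 ≠ 1.0000 ✗
  (4.5, 2.5, 165°): beam 1 = 1.7321 ≠ 1.0000 ✗
  …
  (3.5, 1.5, 255°): r_1=1.0000, r_2=1.5529, r_3=1.0000, r_4=0.5176, r_5=0.5774, r_6=0.5176, r_7=0.5774 — all match ✓
Only this pose fits every beam.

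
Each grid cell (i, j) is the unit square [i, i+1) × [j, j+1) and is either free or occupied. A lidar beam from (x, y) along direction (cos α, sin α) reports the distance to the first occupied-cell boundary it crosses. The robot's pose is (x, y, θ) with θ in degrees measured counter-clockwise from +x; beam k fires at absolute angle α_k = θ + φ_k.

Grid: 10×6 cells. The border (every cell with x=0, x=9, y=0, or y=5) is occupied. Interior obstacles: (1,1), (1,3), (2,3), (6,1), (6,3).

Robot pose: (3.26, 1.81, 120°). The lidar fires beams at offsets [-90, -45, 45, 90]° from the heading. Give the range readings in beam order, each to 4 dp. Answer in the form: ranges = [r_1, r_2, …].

beam 1: φ=-90°, α=30°
  dir = (cos 30°, sin 30°) = (0.8660, 0.5000); from cell (3,1)
  next x-line at t=0.8545, next y-line at t=0.3800; Δt_x=1.1547, Δt_y=2.0000
    y: enter (3,2) at t=0.3800
    x: enter (4,2) at t=0.8545
    x: enter (5,2) at t=2.0092
    y: enter (5,3) at t=2.3800
    x: enter (6,3) at t=3.1639 ← occupied
  → r_1 = 3.1639
beam 2: φ=-45°, α=75°
  dir = (cos 75°, sin 75°) = (0.2588, 0.9659); from cell (3,1)
  next x-line at t=2.8591, next y-line at t=0.1967; Δt_x=3.8637, Δt_y=1.0353
    y: enter (3,2) at t=0.1967
    y: enter (3,3) at t=1.2320
    y: enter (3,4) at t=2.2673
    x: enter (4,4) at t=2.8591
    y: enter (4,5) at t=3.3025 ← occupied
  → r_2 = 3.3025
beam 3: φ=45°, α=165°
  dir = (cos 165°, sin 165°) = (-0.9659, 0.2588); from cell (3,1)
  next x-line at t=0.2692, next y-line at t=0.7341; Δt_x=1.0353, Δt_y=3.8637
    x: enter (2,1) at t=0.2692
    y: enter (2,2) at t=0.7341
    x: enter (1,2) at t=1.3044
    x: enter (0,2) at t=2.3397 ← occupied
  → r_3 = 2.3397
beam 4: φ=90°, α=210°
  dir = (cos 210°, sin 210°) = (-0.8660, -0.5000); from cell (3,1)
  next x-line at t=0.3002, next y-line at t=1.6200; Δt_x=1.1547, Δt_y=2.0000
    x: enter (2,1) at t=0.3002
    x: enter (1,1) at t=1.4549 ← occupied
  → r_4 = 1.4549

ranges = [3.1639, 3.3025, 2.3397, 1.4549]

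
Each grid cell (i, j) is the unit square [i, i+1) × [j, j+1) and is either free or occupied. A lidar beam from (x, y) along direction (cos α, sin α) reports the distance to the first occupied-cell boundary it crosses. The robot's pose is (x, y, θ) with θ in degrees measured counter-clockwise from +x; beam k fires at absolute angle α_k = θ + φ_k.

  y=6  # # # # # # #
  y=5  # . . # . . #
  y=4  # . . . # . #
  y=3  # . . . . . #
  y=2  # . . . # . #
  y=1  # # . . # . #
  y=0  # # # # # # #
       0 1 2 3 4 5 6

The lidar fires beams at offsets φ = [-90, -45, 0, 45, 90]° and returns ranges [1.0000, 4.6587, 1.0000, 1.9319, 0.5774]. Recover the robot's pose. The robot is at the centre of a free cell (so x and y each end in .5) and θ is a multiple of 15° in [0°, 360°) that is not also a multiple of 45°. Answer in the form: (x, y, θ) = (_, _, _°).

(x, y, θ) = (5.5, 3.5, 240°)

The pose lattice has 20·16 = 320 candidates. Test each by forward raycasting.
  (5.5, 5.5, 150°): beam 1 = 0.5774 ≠ 1.0000 ✗
  (1.5, 4.5, 105°): beam 1 = 1.9319 ≠ 1.0000 ✗
  (5.5, 3.5, 165°): beam 1 = 1.9319 ≠ 1.0000 ✗
  …
  (5.5, 3.5, 240°): r_1=1.0000, r_2=4.6587, r_3=1.0000, r_4=1.9319, r_5=0.5774 — all match ✓
No second candidate reproduces the full scan.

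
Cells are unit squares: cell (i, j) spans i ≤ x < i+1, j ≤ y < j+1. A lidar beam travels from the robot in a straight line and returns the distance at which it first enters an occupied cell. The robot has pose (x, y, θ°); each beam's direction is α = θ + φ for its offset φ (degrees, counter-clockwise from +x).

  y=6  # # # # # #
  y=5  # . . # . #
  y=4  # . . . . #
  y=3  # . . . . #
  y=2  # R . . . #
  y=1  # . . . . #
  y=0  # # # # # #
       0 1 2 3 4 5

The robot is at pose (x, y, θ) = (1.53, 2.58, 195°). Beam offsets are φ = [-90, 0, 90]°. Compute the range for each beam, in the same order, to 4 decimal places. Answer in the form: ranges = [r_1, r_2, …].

ranges = [2.0478, 0.5487, 1.6357]

beam 1: φ=-90°, α=105°
  d=(-0.2588,0.9659)  start (1,2)  tX=2.0478 tY=0.4348  stride 1/|dx|=3.8637 1/|dy|=1.0353
    cross y-line → (1,3), t=0.4348
    cross y-line → (1,4), t=1.4701
    cross x-line → (0,4), t=2.0478 (wall)
  → r_1 = 2.0478
beam 2: φ=0°, α=195°
  d=(-0.9659,-0.2588)  start (1,2)  tX=0.5487 tY=2.2409  stride 1/|dx|=1.0353 1/|dy|=3.8637
    cross x-line → (0,2), t=0.5487 (wall)
  → r_2 = 0.5487
beam 3: φ=90°, α=285°
  d=(0.2588,-0.9659)  start (1,2)  tX=1.8159 tY=0.6005  stride 1/|dx|=3.8637 1/|dy|=1.0353
    cross y-line → (1,1), t=0.6005
    cross y-line → (1,0), t=1.6357 (wall)
  → r_3 = 1.6357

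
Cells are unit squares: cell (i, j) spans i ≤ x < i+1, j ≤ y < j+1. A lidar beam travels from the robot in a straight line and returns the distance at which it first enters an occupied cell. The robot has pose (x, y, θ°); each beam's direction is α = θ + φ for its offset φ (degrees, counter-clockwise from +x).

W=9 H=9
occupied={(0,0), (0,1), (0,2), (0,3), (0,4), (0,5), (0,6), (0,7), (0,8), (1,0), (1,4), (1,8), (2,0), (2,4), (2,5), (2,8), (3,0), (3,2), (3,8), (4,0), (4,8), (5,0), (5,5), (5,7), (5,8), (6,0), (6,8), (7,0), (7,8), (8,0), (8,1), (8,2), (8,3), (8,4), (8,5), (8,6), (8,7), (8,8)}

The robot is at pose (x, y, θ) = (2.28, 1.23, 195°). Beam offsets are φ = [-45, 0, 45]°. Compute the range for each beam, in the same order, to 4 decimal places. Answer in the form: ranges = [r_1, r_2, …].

beam 1: φ=-45°, α=150°
  direction (-0.8660, 0.5000); cell (2,1); t to first gridline: x 0.3233, y 1.5400 (then +1.1547 / +2.0000)
    (1,1) via x @ 0.3233
    (0,1) via x @ 1.4780  # hit
  → r_1 = 1.4780
beam 2: φ=0°, α=195°
  direction (-0.9659, -0.2588); cell (2,1); t to first gridline: x 0.2899, y 0.8887 (then +1.0353 / +3.8637)
    (1,1) via x @ 0.2899
    (1,0) via y @ 0.8887  # hit
  → r_2 = 0.8887
beam 3: φ=45°, α=240°
  direction (-0.5000, -0.8660); cell (2,1); t to first gridline: x 0.5600, y 0.2656 (then +2.0000 / +1.1547)
    (2,0) via y @ 0.2656  # hit
  → r_3 = 0.2656

ranges = [1.4780, 0.8887, 0.2656]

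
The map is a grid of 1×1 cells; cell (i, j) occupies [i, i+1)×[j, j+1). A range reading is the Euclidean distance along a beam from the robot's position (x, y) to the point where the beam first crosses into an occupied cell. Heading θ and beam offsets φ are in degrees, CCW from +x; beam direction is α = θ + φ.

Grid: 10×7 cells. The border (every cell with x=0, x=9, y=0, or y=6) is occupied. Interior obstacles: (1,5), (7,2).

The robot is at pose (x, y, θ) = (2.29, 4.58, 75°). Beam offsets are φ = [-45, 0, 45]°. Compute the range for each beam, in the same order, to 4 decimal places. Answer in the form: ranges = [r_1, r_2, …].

ranges = [2.8400, 1.4701, 0.5800]

beam 1: φ=-45°, α=30°
  d=(0.8660,0.5000)  start (2,4)  tX=0.8198 tY=0.8400  stride 1/|dx|=1.1547 1/|dy|=2.0000
    cross x-line → (3,4), t=0.8198
    cross y-line → (3,5), t=0.8400
    cross x-line → (4,5), t=1.9745
    cross y-line → (4,6), t=2.8400 (wall)
  → r_1 = 2.8400
beam 2: φ=0°, α=75°
  d=(0.2588,0.9659)  start (2,4)  tX=2.7432 tY=0.4348  stride 1/|dx|=3.8637 1/|dy|=1.0353
    cross y-line → (2,5), t=0.4348
    cross y-line → (2,6), t=1.4701 (wall)
  → r_2 = 1.4701
beam 3: φ=45°, α=120°
  d=(-0.5000,0.8660)  start (2,4)  tX=0.5800 tY=0.4850  stride 1/|dx|=2.0000 1/|dy|=1.1547
    cross y-line → (2,5), t=0.4850
    cross x-line → (1,5), t=0.5800 (wall)
  → r_3 = 0.5800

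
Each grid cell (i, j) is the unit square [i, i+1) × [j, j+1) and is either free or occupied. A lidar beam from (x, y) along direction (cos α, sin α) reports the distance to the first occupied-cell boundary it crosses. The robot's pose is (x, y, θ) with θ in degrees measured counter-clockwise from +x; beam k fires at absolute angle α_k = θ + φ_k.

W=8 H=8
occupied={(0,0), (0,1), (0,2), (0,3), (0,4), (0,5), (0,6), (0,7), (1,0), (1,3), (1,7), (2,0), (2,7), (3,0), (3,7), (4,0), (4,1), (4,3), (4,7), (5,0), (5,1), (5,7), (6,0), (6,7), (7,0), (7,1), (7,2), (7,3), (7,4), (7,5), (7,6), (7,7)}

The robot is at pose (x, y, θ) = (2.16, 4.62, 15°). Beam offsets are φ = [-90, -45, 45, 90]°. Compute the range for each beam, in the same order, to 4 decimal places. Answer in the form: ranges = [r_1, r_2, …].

beam 1: φ=-90°, α=285°
  d=(0.2588,-0.9659)  start (2,4)  tX=3.2455 tY=0.6419  stride 1/|dx|=3.8637 1/|dy|=1.0353
    cross y-line → (2,3), t=0.6419
    cross y-line → (2,2), t=1.6771
    cross y-line → (2,1), t=2.7124
    cross x-line → (3,1), t=3.2455
    cross y-line → (3,0), t=3.7477 (wall)
  → r_1 = 3.7477
beam 2: φ=-45°, α=330°
  d=(0.8660,-0.5000)  start (2,4)  tX=0.9699 tY=1.2400  stride 1/|dx|=1.1547 1/|dy|=2.0000
    cross x-line → (3,4), t=0.9699
    cross y-line → (3,3), t=1.2400
    cross x-line → (4,3), t=2.1246 (wall)
  → r_2 = 2.1246
beam 3: φ=45°, α=60°
  d=(0.5000,0.8660)  start (2,4)  tX=1.6800 tY=0.4388  stride 1/|dx|=2.0000 1/|dy|=1.1547
    cross y-line → (2,5), t=0.4388
    cross y-line → (2,6), t=1.5935
    cross x-line → (3,6), t=1.6800
    cross y-line → (3,7), t=2.7482 (wall)
  → r_3 = 2.7482
beam 4: φ=90°, α=105°
  d=(-0.2588,0.9659)  start (2,4)  tX=0.6182 tY=0.3934  stride 1/|dx|=3.8637 1/|dy|=1.0353
    cross y-line → (2,5), t=0.3934
    cross x-line → (1,5), t=0.6182
    cross y-line → (1,6), t=1.4287
    cross y-line → (1,7), t=2.4640 (wall)
  → r_4 = 2.4640

ranges = [3.7477, 2.1246, 2.7482, 2.4640]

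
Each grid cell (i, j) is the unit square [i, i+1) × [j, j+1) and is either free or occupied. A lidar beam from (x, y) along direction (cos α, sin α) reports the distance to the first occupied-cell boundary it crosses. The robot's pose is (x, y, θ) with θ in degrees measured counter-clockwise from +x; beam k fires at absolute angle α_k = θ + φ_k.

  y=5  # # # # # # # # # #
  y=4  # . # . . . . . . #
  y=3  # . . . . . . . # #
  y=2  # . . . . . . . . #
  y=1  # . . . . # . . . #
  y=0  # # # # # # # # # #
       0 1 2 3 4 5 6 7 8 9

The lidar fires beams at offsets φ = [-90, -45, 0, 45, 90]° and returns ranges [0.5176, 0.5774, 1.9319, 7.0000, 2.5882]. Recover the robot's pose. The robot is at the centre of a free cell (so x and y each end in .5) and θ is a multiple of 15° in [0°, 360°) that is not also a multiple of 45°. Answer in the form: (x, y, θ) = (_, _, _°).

(x, y, θ) = (1.5, 1.5, 345°)

Candidates: 29 free-cell centres × 16 headings = 464 poses. Raycast each; keep the one whose scan matches to 4 dp.
  (3.5, 1.5, 120°): beam 1 = 6.3509 ≠ 0.5176 ✗
  (4.5, 3.5, 255°): beam 1 = 1.9319 ≠ 0.5176 ✗
  (2.5, 1.5, 255°): beam 1 = 1.5529 ≠ 0.5176 ✗
  (4.5, 4.5, 210°): beam 1 = 0.5774 ≠ 0.5176 ✗
  …
  (1.5, 1.5, 345°): r_1=0.5176, r_2=0.5774, r_3=1.9319, r_4=7.0000, r_5=2.5882 — all match ✓
No second candidate reproduces the full scan.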